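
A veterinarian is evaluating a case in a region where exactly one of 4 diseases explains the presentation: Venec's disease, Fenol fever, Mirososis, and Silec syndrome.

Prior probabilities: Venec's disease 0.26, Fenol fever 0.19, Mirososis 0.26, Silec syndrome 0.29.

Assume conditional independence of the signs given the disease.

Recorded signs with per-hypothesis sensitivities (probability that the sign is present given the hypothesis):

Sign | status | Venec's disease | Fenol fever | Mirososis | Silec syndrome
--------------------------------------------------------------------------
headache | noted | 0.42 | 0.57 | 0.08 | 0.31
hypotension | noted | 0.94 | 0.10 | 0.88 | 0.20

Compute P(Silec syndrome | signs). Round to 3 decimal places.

Multiply each prior by the joint likelihood of the sign pattern:
  Venec's disease: 0.26 × 0.42 × 0.94 = 0.10265
  Fenol fever: 0.19 × 0.57 × 0.10 = 0.01083
  Mirososis: 0.26 × 0.08 × 0.88 = 0.018304
  Silec syndrome: 0.29 × 0.31 × 0.20 = 0.01798
Marginal likelihood of the evidence = 0.14976.
P(Silec syndrome | evidence) = 0.01798 / 0.14976 ≈ 0.120.

0.120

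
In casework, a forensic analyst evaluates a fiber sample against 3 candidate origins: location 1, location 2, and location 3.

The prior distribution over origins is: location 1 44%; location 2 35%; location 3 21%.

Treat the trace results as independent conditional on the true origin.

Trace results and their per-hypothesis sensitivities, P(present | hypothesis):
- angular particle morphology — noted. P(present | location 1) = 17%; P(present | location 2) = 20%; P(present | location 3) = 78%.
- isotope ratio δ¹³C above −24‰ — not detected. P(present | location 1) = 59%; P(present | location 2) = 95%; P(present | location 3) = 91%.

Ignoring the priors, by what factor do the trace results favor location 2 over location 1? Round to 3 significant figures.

The Bayes factor is the ratio of the joint likelihoods of the trace result pattern under the two hypotheses (using 1 − P(present | H) for each absent trace result).
  location 2: 0.20 × (1 − 0.95) = 0.01
  location 1: 0.17 × (1 − 0.59) = 0.0697
Bayes factor = 0.01 / 0.0697 ≈ 0.143

0.143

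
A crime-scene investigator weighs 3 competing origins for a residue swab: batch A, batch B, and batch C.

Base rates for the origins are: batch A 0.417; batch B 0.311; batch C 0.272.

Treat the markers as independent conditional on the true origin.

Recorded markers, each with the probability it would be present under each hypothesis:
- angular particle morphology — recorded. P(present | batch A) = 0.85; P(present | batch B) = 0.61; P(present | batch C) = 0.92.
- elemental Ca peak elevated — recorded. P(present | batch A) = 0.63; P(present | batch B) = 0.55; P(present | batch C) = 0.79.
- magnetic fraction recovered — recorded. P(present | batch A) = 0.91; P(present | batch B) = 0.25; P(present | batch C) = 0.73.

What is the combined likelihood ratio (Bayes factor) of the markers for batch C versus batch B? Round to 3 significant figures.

6.33

Joint likelihood of the marker pattern under each hypothesis:
  batch C: 0.92 × 0.79 × 0.73 = 0.53056
  batch B: 0.61 × 0.55 × 0.25 = 0.083875
Bayes factor = 0.53056 / 0.083875 ≈ 6.33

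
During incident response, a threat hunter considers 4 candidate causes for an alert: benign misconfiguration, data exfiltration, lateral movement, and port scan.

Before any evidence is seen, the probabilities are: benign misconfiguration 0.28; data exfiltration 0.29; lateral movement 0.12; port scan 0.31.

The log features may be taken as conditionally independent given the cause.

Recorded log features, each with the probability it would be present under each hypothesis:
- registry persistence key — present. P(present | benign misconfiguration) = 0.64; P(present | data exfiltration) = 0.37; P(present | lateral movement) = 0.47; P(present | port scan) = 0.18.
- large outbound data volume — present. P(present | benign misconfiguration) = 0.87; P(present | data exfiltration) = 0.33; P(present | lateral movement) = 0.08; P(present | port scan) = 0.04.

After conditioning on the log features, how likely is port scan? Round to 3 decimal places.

For each hypothesis, the unnormalized posterior weight is prior × product of the log feature likelihoods:
  benign misconfiguration: 0.28 × 0.64 × 0.87 = 0.1559
  data exfiltration: 0.29 × 0.37 × 0.33 = 0.035409
  lateral movement: 0.12 × 0.47 × 0.08 = 0.004512
  port scan: 0.31 × 0.18 × 0.04 = 0.002232
Marginal likelihood of the evidence = 0.19806.
P(port scan | evidence) = 0.002232 / 0.19806 ≈ 0.011.

0.011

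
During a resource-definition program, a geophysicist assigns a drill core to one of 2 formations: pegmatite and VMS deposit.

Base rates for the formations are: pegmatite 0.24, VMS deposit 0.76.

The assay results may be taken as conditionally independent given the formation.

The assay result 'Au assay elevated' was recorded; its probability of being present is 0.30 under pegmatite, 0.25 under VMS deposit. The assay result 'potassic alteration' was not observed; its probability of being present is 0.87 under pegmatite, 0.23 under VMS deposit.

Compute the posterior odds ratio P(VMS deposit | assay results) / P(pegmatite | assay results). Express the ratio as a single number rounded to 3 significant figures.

Unnormalized posterior weight (prior times the assay result likelihoods) for each of the two hypotheses (using 1 − P(present | H) for each absent assay result):
  VMS deposit: 0.76 × 0.25 × (1 − 0.23) = 0.1463
  pegmatite: 0.24 × 0.30 × (1 − 0.87) = 0.00936
Odds(VMS deposit : pegmatite) = 0.1463 / 0.00936 ≈ 15.6.

15.6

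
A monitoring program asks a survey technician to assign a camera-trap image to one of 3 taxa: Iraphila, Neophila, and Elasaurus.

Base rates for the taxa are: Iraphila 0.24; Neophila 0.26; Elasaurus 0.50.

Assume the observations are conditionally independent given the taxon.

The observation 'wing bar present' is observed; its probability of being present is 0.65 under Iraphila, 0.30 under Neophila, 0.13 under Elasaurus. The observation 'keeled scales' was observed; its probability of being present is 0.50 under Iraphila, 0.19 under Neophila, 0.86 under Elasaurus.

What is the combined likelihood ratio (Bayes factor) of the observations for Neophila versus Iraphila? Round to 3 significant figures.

Take the product of per-observation likelihoods under each hypothesis, then divide.
  Neophila: 0.30 × 0.19 = 0.057
  Iraphila: 0.65 × 0.50 = 0.325
Bayes factor = 0.057 / 0.325 ≈ 0.175

0.175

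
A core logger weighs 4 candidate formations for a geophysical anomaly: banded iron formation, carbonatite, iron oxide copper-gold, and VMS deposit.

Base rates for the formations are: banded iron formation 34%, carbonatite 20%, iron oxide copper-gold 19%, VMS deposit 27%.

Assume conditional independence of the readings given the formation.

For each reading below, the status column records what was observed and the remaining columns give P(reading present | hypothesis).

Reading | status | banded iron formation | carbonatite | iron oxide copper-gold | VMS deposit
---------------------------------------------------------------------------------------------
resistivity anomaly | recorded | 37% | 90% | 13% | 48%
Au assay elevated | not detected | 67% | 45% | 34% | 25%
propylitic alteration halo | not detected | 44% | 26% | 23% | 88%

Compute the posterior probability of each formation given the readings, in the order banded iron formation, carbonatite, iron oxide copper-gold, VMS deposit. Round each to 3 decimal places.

By Bayes' rule with conditional independence, the unnormalized weight for each hypothesis is prior × ∏ likelihoods (using 1 − P(present | H) for each absent reading):
  banded iron formation: 0.34 × 0.37 × (1 − 0.67) × (1 − 0.44) = 0.023248
  carbonatite: 0.20 × 0.90 × (1 − 0.45) × (1 − 0.26) = 0.07326
  iron oxide copper-gold: 0.19 × 0.13 × (1 − 0.34) × (1 − 0.23) = 0.012553
  VMS deposit: 0.27 × 0.48 × (1 − 0.25) × (1 − 0.88) = 0.011664
Marginal likelihood of the evidence = 0.12072.
P(banded iron formation | evidence) = 0.023248 / 0.12072 ≈ 0.193
P(carbonatite | evidence) = 0.07326 / 0.12072 ≈ 0.607
P(iron oxide copper-gold | evidence) = 0.012553 / 0.12072 ≈ 0.104
P(VMS deposit | evidence) = 0.011664 / 0.12072 ≈ 0.097

0.193, 0.607, 0.104, 0.097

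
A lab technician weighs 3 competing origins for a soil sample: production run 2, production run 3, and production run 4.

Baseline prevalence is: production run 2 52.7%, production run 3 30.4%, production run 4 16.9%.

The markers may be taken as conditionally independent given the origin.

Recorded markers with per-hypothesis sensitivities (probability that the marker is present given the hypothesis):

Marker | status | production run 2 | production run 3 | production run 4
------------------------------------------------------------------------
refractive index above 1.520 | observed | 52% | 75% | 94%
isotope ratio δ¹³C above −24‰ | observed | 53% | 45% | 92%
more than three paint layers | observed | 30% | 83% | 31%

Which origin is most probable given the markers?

By Bayes' rule with conditional independence, the unnormalized weight for each hypothesis is prior × ∏ likelihoods:
  production run 2: 0.527 × 0.52 × 0.53 × 0.30 = 0.043572
  production run 3: 0.304 × 0.75 × 0.45 × 0.83 = 0.085158
  production run 4: 0.169 × 0.94 × 0.92 × 0.31 = 0.045307
Normalizing constant Z = 0.043572 + 0.085158 + 0.045307 = 0.17404.
P(production run 2 | evidence) ≈ 0.043572 / 0.17404 ≈ 0.250
P(production run 3 | evidence) ≈ 0.085158 / 0.17404 ≈ 0.489
P(production run 4 | evidence) ≈ 0.045307 / 0.17404 ≈ 0.260
The largest is 0.489, so production run 3 is most probable.

production run 3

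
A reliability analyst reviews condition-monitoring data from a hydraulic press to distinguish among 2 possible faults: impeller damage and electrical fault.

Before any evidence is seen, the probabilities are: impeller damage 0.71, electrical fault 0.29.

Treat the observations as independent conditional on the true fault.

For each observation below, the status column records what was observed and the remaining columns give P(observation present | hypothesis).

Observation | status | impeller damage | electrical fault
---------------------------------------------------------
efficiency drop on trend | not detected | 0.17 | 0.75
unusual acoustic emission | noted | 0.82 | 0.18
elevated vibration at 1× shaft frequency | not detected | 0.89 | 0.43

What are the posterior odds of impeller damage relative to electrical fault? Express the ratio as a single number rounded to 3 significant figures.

Unnormalized posterior weight (prior times the observation likelihoods) for each of the two hypotheses (using 1 − P(present | H) for each absent observation):
  impeller damage: 0.71 × (1 − 0.17) × 0.82 × (1 − 0.89) = 0.053155
  electrical fault: 0.29 × (1 − 0.75) × 0.18 × (1 − 0.43) = 0.0074385
Posterior odds = 0.053155 / 0.0074385 ≈ 7.15.

7.15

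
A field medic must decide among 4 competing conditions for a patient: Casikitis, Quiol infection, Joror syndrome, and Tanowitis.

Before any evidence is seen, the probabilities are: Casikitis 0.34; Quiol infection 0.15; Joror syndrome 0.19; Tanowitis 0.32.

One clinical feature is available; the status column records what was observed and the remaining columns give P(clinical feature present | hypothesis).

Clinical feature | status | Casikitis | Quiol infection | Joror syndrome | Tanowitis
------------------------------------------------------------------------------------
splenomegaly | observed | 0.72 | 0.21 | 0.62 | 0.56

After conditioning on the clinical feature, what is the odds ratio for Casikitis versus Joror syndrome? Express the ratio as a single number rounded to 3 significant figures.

The normalizing constant cancels in an odds ratio, so compute prior × likelihood for the two hypotheses only:
  Casikitis: 0.34 × 0.72 = 0.2448
  Joror syndrome: 0.19 × 0.62 = 0.1178
Odds(Casikitis : Joror syndrome) = 0.2448 / 0.1178 ≈ 2.08.

2.08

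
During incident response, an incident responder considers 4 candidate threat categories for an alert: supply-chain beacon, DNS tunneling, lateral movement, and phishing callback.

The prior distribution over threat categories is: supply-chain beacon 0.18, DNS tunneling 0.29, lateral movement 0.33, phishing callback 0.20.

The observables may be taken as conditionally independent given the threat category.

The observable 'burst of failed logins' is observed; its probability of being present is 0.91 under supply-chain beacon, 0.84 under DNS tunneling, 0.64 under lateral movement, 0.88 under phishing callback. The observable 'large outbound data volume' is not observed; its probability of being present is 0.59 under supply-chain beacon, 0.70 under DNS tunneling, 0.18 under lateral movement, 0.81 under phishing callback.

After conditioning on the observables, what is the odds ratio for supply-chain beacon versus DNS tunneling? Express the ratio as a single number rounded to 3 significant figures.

Posterior odds equal prior odds times the likelihood ratio; only the two competing hypotheses matter (using 1 − P(present | H) for each absent observable).
  supply-chain beacon: 0.18 × 0.91 × (1 − 0.59) = 0.067158
  DNS tunneling: 0.29 × 0.84 × (1 − 0.70) = 0.07308
Posterior odds = 0.067158 / 0.07308 ≈ 0.919.

0.919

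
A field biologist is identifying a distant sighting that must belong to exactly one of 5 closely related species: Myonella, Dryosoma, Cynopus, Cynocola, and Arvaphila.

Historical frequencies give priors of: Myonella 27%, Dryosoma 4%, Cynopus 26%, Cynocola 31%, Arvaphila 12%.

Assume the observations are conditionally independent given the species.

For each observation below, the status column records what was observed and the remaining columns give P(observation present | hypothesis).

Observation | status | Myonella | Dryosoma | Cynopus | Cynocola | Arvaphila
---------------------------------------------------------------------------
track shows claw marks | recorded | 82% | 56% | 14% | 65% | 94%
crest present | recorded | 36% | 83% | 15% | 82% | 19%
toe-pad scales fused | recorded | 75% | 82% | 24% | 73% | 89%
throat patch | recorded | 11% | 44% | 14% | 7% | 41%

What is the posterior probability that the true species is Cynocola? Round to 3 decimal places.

0.284

By Bayes' rule with conditional independence, the unnormalized weight for each hypothesis is prior × ∏ likelihoods:
  Myonella: 0.27 × 0.82 × 0.36 × 0.75 × 0.11 = 0.0065756
  Dryosoma: 0.04 × 0.56 × 0.83 × 0.82 × 0.44 = 0.006708
  Cynopus: 0.26 × 0.14 × 0.15 × 0.24 × 0.14 = 0.00018346
  Cynocola: 0.31 × 0.65 × 0.82 × 0.73 × 0.07 = 0.0084433
  Arvaphila: 0.12 × 0.94 × 0.19 × 0.89 × 0.41 = 0.0078205
Marginal likelihood of the evidence = 0.029731.
P(Cynocola | evidence) = 0.0084433 / 0.029731 ≈ 0.284.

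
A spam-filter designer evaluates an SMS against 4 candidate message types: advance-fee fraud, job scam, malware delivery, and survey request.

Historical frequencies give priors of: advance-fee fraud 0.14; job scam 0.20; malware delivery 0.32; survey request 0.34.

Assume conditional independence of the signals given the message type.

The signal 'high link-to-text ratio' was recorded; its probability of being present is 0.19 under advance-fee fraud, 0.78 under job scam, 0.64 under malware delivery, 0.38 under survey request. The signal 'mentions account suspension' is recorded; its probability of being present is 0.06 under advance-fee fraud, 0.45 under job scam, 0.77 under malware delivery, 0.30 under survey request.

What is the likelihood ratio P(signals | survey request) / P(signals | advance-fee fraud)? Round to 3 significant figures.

10.0

The Bayes factor is the ratio of the joint likelihoods of the signal pattern under the two hypotheses.
  survey request: 0.38 × 0.30 = 0.114
  advance-fee fraud: 0.19 × 0.06 = 0.0114
Bayes factor = 0.114 / 0.0114 ≈ 10.0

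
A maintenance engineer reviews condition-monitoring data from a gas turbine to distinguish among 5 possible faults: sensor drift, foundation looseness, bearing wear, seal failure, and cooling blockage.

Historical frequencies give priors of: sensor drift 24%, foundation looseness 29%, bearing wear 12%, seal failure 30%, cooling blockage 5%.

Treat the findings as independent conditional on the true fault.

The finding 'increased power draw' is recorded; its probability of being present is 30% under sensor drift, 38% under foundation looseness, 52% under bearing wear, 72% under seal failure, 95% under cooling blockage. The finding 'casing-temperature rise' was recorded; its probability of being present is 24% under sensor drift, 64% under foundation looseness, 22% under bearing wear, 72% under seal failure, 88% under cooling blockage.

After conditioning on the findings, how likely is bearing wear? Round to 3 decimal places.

0.046

By Bayes' rule with conditional independence, the unnormalized weight for each hypothesis is prior × ∏ likelihoods:
  sensor drift: 0.24 × 0.30 × 0.24 = 0.01728
  foundation looseness: 0.29 × 0.38 × 0.64 = 0.070528
  bearing wear: 0.12 × 0.52 × 0.22 = 0.013728
  seal failure: 0.30 × 0.72 × 0.72 = 0.15552
  cooling blockage: 0.05 × 0.95 × 0.88 = 0.0418
The unnormalized weights sum to 0.29886.
P(bearing wear | evidence) = 0.013728 / 0.29886 ≈ 0.046.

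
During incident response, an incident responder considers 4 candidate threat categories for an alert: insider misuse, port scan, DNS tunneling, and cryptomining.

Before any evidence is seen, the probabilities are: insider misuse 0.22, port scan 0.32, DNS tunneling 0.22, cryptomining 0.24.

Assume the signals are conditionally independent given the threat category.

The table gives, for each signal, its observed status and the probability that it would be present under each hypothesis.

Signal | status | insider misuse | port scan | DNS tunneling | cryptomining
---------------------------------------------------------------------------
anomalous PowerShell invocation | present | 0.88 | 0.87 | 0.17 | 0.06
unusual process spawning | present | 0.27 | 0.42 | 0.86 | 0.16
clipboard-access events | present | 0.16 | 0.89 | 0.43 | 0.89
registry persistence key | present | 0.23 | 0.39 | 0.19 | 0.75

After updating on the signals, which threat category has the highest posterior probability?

For each hypothesis, the unnormalized posterior weight is prior × product of the signal likelihoods:
  insider misuse: 0.22 × 0.88 × 0.27 × 0.16 × 0.23 = 0.0019236
  port scan: 0.32 × 0.87 × 0.42 × 0.89 × 0.39 = 0.040586
  DNS tunneling: 0.22 × 0.17 × 0.86 × 0.43 × 0.19 = 0.0026278
  cryptomining: 0.24 × 0.06 × 0.16 × 0.89 × 0.75 = 0.0015379
The unnormalized weights sum to 0.046675.
P(insider misuse | evidence) ≈ 0.0019236 / 0.046675 ≈ 0.041
P(port scan | evidence) ≈ 0.040586 / 0.046675 ≈ 0.870
P(DNS tunneling | evidence) ≈ 0.0026278 / 0.046675 ≈ 0.056
P(cryptomining | evidence) ≈ 0.0015379 / 0.046675 ≈ 0.033
The largest is 0.870, so port scan is most probable.

port scan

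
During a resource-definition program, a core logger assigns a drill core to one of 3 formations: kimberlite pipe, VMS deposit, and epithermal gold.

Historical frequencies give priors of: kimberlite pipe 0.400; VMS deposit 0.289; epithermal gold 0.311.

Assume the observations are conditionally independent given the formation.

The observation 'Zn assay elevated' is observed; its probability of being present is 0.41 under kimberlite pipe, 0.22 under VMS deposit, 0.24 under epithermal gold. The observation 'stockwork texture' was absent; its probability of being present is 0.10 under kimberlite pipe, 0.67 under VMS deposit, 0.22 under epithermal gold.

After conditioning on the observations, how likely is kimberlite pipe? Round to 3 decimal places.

0.651

By Bayes' rule with conditional independence, the unnormalized weight for each hypothesis is prior × ∏ likelihoods (using 1 − P(present | H) for each absent observation):
  kimberlite pipe: 0.400 × 0.41 × (1 − 0.10) = 0.1476
  VMS deposit: 0.289 × 0.22 × (1 − 0.67) = 0.020981
  epithermal gold: 0.311 × 0.24 × (1 − 0.22) = 0.058219
Normalizing constant Z = 0.1476 + 0.020981 + 0.058219 = 0.2268.
P(kimberlite pipe | evidence) = 0.1476 / 0.2268 ≈ 0.651.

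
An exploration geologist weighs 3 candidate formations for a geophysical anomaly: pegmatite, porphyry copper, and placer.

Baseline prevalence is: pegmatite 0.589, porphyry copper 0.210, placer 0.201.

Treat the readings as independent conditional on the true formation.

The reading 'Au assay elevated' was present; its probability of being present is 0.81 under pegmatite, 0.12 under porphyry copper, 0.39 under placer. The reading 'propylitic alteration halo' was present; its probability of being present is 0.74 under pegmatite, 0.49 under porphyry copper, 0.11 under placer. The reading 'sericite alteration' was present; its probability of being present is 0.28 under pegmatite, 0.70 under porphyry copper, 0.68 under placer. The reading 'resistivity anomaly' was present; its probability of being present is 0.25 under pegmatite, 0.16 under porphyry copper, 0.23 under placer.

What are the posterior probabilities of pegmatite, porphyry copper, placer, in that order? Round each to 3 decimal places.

Multiply each prior by the joint likelihood of the reading pattern:
  pegmatite: 0.589 × 0.81 × 0.74 × 0.28 × 0.25 = 0.024713
  porphyry copper: 0.210 × 0.12 × 0.49 × 0.70 × 0.16 = 0.001383
  placer: 0.201 × 0.39 × 0.11 × 0.68 × 0.23 = 0.0013486
The unnormalized weights sum to 0.027445.
P(pegmatite | evidence) = 0.024713 / 0.027445 ≈ 0.900
P(porphyry copper | evidence) = 0.001383 / 0.027445 ≈ 0.050
P(placer | evidence) = 0.0013486 / 0.027445 ≈ 0.049

0.900, 0.050, 0.049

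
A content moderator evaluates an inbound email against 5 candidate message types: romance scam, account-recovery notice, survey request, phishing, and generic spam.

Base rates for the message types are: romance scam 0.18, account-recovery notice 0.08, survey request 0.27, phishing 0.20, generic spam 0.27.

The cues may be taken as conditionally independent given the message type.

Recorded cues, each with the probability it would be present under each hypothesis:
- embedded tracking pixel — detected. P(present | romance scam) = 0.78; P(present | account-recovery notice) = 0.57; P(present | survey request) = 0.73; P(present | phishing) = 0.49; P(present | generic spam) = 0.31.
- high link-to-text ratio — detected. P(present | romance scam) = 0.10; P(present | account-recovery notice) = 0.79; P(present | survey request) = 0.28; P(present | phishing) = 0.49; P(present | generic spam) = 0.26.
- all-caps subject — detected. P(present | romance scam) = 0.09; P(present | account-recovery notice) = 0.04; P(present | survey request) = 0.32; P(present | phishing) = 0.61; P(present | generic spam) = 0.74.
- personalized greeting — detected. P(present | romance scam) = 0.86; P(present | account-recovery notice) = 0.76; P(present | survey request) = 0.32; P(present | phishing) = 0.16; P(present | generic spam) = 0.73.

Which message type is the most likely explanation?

generic spam

For each hypothesis, the unnormalized posterior weight is prior × product of the cue likelihoods:
  romance scam: 0.18 × 0.78 × 0.10 × 0.09 × 0.86 = 0.0010867
  account-recovery notice: 0.08 × 0.57 × 0.79 × 0.04 × 0.76 = 0.0010951
  survey request: 0.27 × 0.73 × 0.28 × 0.32 × 0.32 = 0.0056513
  phishing: 0.20 × 0.49 × 0.49 × 0.61 × 0.16 = 0.0046868
  generic spam: 0.27 × 0.31 × 0.26 × 0.74 × 0.73 = 0.011756
Normalizing constant Z = 0.0010867 + 0.0010951 + 0.0056513 + 0.0046868 + 0.011756 = 0.024276.
P(romance scam | evidence) ≈ 0.0010867 / 0.024276 ≈ 0.045
P(account-recovery notice | evidence) ≈ 0.0010951 / 0.024276 ≈ 0.045
P(survey request | evidence) ≈ 0.0056513 / 0.024276 ≈ 0.233
P(phishing | evidence) ≈ 0.0046868 / 0.024276 ≈ 0.193
P(generic spam | evidence) ≈ 0.011756 / 0.024276 ≈ 0.484
The largest is 0.484, so generic spam is most probable.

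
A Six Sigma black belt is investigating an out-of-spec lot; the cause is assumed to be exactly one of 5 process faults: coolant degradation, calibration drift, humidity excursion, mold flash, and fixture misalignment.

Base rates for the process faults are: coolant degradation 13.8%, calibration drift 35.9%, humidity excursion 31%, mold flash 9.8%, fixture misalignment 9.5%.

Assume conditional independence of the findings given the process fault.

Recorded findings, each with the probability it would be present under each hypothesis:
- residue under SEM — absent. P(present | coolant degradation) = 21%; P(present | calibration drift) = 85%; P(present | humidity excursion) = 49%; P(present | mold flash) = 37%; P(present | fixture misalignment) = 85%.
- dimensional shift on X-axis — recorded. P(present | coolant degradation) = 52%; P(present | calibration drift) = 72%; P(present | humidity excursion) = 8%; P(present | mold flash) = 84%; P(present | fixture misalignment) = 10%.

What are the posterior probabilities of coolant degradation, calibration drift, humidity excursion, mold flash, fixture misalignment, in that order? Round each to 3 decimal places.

By Bayes' rule with conditional independence, the unnormalized weight for each hypothesis is prior × ∏ likelihoods (using 1 − P(present | H) for each absent finding):
  coolant degradation: 0.138 × (1 − 0.21) × 0.52 = 0.05669
  calibration drift: 0.359 × (1 − 0.85) × 0.72 = 0.038772
  humidity excursion: 0.310 × (1 − 0.49) × 0.08 = 0.012648
  mold flash: 0.098 × (1 − 0.37) × 0.84 = 0.051862
  fixture misalignment: 0.095 × (1 − 0.85) × 0.10 = 0.001425
Normalizing constant Z = 0.05669 + 0.038772 + 0.012648 + 0.051862 + 0.001425 = 0.1614.
P(coolant degradation | evidence) = 0.05669 / 0.1614 ≈ 0.351
P(calibration drift | evidence) = 0.038772 / 0.1614 ≈ 0.240
P(humidity excursion | evidence) = 0.012648 / 0.1614 ≈ 0.078
P(mold flash | evidence) = 0.051862 / 0.1614 ≈ 0.321
P(fixture misalignment | evidence) = 0.001425 / 0.1614 ≈ 0.009

0.351, 0.240, 0.078, 0.321, 0.009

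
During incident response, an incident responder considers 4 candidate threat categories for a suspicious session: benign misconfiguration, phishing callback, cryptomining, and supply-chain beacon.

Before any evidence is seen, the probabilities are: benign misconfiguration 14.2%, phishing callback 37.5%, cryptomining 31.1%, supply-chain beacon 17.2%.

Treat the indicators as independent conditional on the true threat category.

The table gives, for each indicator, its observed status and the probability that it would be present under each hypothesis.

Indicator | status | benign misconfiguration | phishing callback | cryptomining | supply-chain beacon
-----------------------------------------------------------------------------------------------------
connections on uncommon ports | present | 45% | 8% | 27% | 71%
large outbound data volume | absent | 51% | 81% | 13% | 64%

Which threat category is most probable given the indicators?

For each hypothesis, the unnormalized posterior weight is prior × product of the indicator likelihoods (using 1 − P(present | H) for each absent indicator):
  benign misconfiguration: 0.142 × 0.45 × (1 − 0.51) = 0.031311
  phishing callback: 0.375 × 0.08 × (1 − 0.81) = 0.0057
  cryptomining: 0.311 × 0.27 × (1 − 0.13) = 0.073054
  supply-chain beacon: 0.172 × 0.71 × (1 − 0.64) = 0.043963
The unnormalized weights sum to 0.15403.
P(benign misconfiguration | evidence) ≈ 0.031311 / 0.15403 ≈ 0.203
P(phishing callback | evidence) ≈ 0.0057 / 0.15403 ≈ 0.037
P(cryptomining | evidence) ≈ 0.073054 / 0.15403 ≈ 0.474
P(supply-chain beacon | evidence) ≈ 0.043963 / 0.15403 ≈ 0.285
The largest is 0.474, so cryptomining is most probable.

cryptomining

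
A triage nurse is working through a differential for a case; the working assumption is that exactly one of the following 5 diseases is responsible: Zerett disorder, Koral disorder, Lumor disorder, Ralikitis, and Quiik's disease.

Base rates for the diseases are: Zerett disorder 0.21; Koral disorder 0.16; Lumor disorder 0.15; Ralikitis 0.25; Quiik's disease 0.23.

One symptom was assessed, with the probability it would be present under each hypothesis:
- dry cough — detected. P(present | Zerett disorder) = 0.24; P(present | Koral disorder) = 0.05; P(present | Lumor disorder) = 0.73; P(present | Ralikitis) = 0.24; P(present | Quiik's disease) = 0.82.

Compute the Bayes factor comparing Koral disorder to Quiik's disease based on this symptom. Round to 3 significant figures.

0.0610

The Bayes factor is the ratio of the two likelihoods.
  Koral disorder: 0.05
  Quiik's disease: 0.82
Bayes factor = 0.05 / 0.82 ≈ 0.0610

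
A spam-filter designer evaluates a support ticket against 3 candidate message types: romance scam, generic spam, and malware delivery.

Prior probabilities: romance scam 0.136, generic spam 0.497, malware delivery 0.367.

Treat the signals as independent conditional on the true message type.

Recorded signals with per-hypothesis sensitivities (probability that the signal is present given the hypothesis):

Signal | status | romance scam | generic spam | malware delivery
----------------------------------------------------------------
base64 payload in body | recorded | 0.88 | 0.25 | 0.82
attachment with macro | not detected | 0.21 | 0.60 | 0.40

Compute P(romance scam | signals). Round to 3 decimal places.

0.291

Multiply each prior by the joint likelihood of the signal pattern (using 1 − P(present | H) for each absent signal):
  romance scam: 0.136 × 0.88 × (1 − 0.21) = 0.094547
  generic spam: 0.497 × 0.25 × (1 − 0.60) = 0.0497
  malware delivery: 0.367 × 0.82 × (1 − 0.40) = 0.18056
The unnormalized weights sum to 0.32481.
P(romance scam | evidence) = 0.094547 / 0.32481 ≈ 0.291.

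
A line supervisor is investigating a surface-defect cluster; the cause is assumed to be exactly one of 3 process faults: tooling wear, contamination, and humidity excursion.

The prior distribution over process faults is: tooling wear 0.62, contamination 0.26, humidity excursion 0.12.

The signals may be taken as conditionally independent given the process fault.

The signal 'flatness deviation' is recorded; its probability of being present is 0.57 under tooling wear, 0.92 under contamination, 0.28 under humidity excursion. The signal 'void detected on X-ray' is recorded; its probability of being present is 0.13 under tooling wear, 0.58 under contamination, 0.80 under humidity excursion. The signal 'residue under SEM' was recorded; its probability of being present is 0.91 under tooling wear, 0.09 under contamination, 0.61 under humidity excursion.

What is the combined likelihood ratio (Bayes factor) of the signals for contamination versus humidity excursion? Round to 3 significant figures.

The Bayes factor is the ratio of the joint likelihoods of the signal pattern under the two hypotheses.
  contamination: 0.92 × 0.58 × 0.09 = 0.048024
  humidity excursion: 0.28 × 0.80 × 0.61 = 0.13664
Bayes factor = 0.048024 / 0.13664 ≈ 0.351

0.351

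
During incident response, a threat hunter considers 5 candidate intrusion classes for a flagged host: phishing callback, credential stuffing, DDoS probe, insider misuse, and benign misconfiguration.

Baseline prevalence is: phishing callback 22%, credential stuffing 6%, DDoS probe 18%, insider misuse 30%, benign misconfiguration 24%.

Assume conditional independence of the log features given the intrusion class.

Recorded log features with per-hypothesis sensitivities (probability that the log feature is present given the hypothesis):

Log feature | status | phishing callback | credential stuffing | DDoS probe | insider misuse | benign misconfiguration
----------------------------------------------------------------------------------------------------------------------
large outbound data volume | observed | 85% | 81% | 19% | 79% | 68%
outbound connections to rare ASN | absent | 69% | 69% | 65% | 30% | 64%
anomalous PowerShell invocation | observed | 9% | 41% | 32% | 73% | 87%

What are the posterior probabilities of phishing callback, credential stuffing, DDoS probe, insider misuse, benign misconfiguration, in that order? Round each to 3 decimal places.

By Bayes' rule with conditional independence, the unnormalized weight for each hypothesis is prior × ∏ likelihoods (using 1 − P(present | H) for each absent log feature):
  phishing callback: 0.22 × 0.85 × (1 − 0.69) × 0.09 = 0.0052173
  credential stuffing: 0.06 × 0.81 × (1 − 0.69) × 0.41 = 0.0061771
  DDoS probe: 0.18 × 0.19 × (1 − 0.65) × 0.32 = 0.0038304
  insider misuse: 0.30 × 0.79 × (1 − 0.30) × 0.73 = 0.12111
  benign misconfiguration: 0.24 × 0.68 × (1 − 0.64) × 0.87 = 0.051114
Normalizing constant Z = 0.0052173 + 0.0061771 + 0.0038304 + 0.12111 + 0.051114 = 0.18745.
P(phishing callback | evidence) = 0.0052173 / 0.18745 ≈ 0.028
P(credential stuffing | evidence) = 0.0061771 / 0.18745 ≈ 0.033
P(DDoS probe | evidence) = 0.0038304 / 0.18745 ≈ 0.020
P(insider misuse | evidence) = 0.12111 / 0.18745 ≈ 0.646
P(benign misconfiguration | evidence) = 0.051114 / 0.18745 ≈ 0.273

0.028, 0.033, 0.020, 0.646, 0.273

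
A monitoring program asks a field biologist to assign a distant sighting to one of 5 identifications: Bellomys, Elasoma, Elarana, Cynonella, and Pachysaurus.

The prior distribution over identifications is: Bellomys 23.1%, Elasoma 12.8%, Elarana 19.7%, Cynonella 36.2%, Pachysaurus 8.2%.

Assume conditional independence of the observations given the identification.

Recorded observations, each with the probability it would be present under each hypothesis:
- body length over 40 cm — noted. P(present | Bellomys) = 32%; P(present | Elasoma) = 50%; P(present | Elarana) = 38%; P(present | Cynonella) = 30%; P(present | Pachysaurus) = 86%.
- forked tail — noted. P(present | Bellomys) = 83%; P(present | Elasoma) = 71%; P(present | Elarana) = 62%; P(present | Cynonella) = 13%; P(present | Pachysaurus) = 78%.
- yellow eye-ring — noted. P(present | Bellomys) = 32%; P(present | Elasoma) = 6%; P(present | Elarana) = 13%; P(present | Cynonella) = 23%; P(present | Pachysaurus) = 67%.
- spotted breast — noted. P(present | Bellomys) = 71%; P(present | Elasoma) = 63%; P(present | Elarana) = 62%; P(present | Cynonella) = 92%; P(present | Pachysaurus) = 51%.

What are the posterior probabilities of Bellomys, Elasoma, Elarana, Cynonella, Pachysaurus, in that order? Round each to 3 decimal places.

By Bayes' rule with conditional independence, the unnormalized weight for each hypothesis is prior × ∏ likelihoods:
  Bellomys: 0.231 × 0.32 × 0.83 × 0.32 × 0.71 = 0.01394
  Elasoma: 0.128 × 0.50 × 0.71 × 0.06 × 0.63 = 0.0017176
  Elarana: 0.197 × 0.38 × 0.62 × 0.13 × 0.62 = 0.0037409
  Cynonella: 0.362 × 0.30 × 0.13 × 0.23 × 0.92 = 0.0029874
  Pachysaurus: 0.082 × 0.86 × 0.78 × 0.67 × 0.51 = 0.018795
Normalizing constant Z = 0.01394 + 0.0017176 + 0.0037409 + 0.0029874 + 0.018795 = 0.041181.
P(Bellomys | evidence) = 0.01394 / 0.041181 ≈ 0.338
P(Elasoma | evidence) = 0.0017176 / 0.041181 ≈ 0.042
P(Elarana | evidence) = 0.0037409 / 0.041181 ≈ 0.091
P(Cynonella | evidence) = 0.0029874 / 0.041181 ≈ 0.073
P(Pachysaurus | evidence) = 0.018795 / 0.041181 ≈ 0.456

0.338, 0.042, 0.091, 0.073, 0.456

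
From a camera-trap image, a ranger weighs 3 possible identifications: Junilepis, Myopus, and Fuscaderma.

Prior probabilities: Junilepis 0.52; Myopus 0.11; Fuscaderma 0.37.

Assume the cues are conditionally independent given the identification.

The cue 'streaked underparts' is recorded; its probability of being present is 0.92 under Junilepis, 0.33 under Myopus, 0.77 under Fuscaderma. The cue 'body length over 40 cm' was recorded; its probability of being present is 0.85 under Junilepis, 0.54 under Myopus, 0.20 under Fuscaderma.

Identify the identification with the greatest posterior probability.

For each hypothesis, the unnormalized posterior weight is prior × product of the cue likelihoods:
  Junilepis: 0.52 × 0.92 × 0.85 = 0.40664
  Myopus: 0.11 × 0.33 × 0.54 = 0.019602
  Fuscaderma: 0.37 × 0.77 × 0.20 = 0.05698
Normalizing constant Z = 0.40664 + 0.019602 + 0.05698 = 0.48322.
P(Junilepis | evidence) ≈ 0.40664 / 0.48322 ≈ 0.842
P(Myopus | evidence) ≈ 0.019602 / 0.48322 ≈ 0.041
P(Fuscaderma | evidence) ≈ 0.05698 / 0.48322 ≈ 0.118
The largest is 0.842, so Junilepis is most probable.

Junilepis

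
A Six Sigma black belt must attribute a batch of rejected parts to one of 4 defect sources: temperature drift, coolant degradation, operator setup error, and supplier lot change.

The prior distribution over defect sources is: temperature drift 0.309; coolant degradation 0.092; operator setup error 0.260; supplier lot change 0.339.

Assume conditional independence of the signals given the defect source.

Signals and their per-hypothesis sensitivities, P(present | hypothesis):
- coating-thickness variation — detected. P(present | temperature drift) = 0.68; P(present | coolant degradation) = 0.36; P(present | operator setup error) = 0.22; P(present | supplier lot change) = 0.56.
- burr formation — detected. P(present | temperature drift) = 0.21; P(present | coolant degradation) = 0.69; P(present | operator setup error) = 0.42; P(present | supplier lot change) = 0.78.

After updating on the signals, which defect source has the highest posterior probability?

supplier lot change

For each hypothesis, the unnormalized posterior weight is prior × product of the signal likelihoods:
  temperature drift: 0.309 × 0.68 × 0.21 = 0.044125
  coolant degradation: 0.092 × 0.36 × 0.69 = 0.022853
  operator setup error: 0.260 × 0.22 × 0.42 = 0.024024
  supplier lot change: 0.339 × 0.56 × 0.78 = 0.14808
Normalizing constant Z = 0.044125 + 0.022853 + 0.024024 + 0.14808 = 0.23908.
P(temperature drift | evidence) ≈ 0.044125 / 0.23908 ≈ 0.185
P(coolant degradation | evidence) ≈ 0.022853 / 0.23908 ≈ 0.096
P(operator setup error | evidence) ≈ 0.024024 / 0.23908 ≈ 0.100
P(supplier lot change | evidence) ≈ 0.14808 / 0.23908 ≈ 0.619
The largest is 0.619, so supplier lot change is most probable.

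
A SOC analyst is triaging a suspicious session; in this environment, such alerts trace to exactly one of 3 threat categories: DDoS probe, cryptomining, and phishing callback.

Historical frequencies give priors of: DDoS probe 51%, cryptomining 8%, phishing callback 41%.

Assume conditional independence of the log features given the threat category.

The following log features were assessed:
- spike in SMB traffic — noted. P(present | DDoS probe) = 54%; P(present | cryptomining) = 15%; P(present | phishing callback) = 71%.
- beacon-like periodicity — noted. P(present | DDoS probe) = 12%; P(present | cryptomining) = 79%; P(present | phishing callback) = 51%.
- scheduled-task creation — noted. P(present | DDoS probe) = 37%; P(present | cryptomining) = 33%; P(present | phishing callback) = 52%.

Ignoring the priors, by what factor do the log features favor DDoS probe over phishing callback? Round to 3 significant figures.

0.127

Joint likelihood of the log feature pattern under each hypothesis:
  DDoS probe: 0.54 × 0.12 × 0.37 = 0.023976
  phishing callback: 0.71 × 0.51 × 0.52 = 0.18829
Bayes factor = 0.023976 / 0.18829 ≈ 0.127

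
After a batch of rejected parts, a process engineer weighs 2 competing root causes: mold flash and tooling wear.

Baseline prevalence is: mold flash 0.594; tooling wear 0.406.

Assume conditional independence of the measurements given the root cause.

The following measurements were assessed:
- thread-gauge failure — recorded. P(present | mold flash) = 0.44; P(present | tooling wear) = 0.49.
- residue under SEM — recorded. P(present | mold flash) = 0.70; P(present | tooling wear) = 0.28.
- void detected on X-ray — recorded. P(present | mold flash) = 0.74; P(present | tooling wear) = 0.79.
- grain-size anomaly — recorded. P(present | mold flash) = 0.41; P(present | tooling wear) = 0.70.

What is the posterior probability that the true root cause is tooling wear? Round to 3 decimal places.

0.357

By Bayes' rule with conditional independence, the unnormalized weight for each hypothesis is prior × ∏ likelihoods:
  mold flash: 0.594 × 0.44 × 0.70 × 0.74 × 0.41 = 0.055508
  tooling wear: 0.406 × 0.49 × 0.28 × 0.79 × 0.70 = 0.030804
Marginal likelihood of the evidence = 0.086312.
P(tooling wear | evidence) = 0.030804 / 0.086312 ≈ 0.357.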